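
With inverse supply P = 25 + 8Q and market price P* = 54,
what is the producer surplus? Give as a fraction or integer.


Minimum supply price (at Q=0): P_min = 25
Quantity supplied at P* = 54:
Q* = (54 - 25)/8 = 29/8
PS = (1/2) * Q* * (P* - P_min)
PS = (1/2) * 29/8 * (54 - 25)
PS = (1/2) * 29/8 * 29 = 841/16

841/16


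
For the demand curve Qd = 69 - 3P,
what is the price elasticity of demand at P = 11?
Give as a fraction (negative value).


dQ/dP = -3
At P = 11: Q = 69 - 3*11 = 36
E = (dQ/dP)(P/Q) = (-3)(11/36) = -11/12

-11/12


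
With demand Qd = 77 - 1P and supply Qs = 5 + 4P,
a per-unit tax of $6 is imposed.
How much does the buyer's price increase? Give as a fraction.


With a per-unit tax, the buyer's price increase depends on relative slopes.
Supply slope: d = 4, Demand slope: b = 1
Buyer's price increase = d * tax / (b + d)
= 4 * 6 / (1 + 4)
= 24 / 5 = 24/5

24/5


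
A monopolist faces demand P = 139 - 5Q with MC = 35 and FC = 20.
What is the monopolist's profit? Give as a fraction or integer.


MR = MC: 139 - 10Q = 35
Q* = 52/5
P* = 139 - 5*52/5 = 87
Profit = (P* - MC)*Q* - FC
= (87 - 35)*52/5 - 20
= 52*52/5 - 20
= 2704/5 - 20 = 2604/5

2604/5


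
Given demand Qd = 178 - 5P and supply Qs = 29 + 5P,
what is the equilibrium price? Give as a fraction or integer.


At equilibrium, Qd = Qs.
178 - 5P = 29 + 5P
178 - 29 = 5P + 5P
149 = 10P
P* = 149/10 = 149/10

149/10


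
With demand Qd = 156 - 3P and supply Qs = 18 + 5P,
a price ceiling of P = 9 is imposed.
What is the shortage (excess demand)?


At P = 9:
Qd = 156 - 3*9 = 129
Qs = 18 + 5*9 = 63
Shortage = Qd - Qs = 129 - 63 = 66

66


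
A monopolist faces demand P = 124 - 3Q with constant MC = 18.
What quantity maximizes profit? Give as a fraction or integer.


TR = P*Q = (124 - 3Q)Q = 124Q - 3Q^2
MR = dTR/dQ = 124 - 6Q
Set MR = MC:
124 - 6Q = 18
106 = 6Q
Q* = 106/6 = 53/3

53/3


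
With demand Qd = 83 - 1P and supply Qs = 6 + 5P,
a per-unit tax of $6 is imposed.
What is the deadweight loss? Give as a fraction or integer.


Pre-tax equilibrium quantity: Q* = 421/6
Post-tax equilibrium quantity: Q_tax = 391/6
Reduction in quantity: Q* - Q_tax = 5
DWL = (1/2) * tax * (Q* - Q_tax)
DWL = (1/2) * 6 * 5 = 15

15


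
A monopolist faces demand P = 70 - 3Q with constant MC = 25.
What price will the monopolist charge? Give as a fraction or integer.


MR = 70 - 6Q
Set MR = MC: 70 - 6Q = 25
Q* = 15/2
Substitute into demand:
P* = 70 - 3*15/2 = 95/2

95/2


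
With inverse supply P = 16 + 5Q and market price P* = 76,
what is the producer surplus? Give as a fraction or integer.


Minimum supply price (at Q=0): P_min = 16
Quantity supplied at P* = 76:
Q* = (76 - 16)/5 = 12
PS = (1/2) * Q* * (P* - P_min)
PS = (1/2) * 12 * (76 - 16)
PS = (1/2) * 12 * 60 = 360

360


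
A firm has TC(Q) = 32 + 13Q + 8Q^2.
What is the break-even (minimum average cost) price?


AC(Q) = 32/Q + 13 + 8Q
To minimize: dAC/dQ = -32/Q^2 + 8 = 0
Q^2 = 32/8 = 4
Q* = 2
Min AC = 32/2 + 13 + 8*2
Min AC = 16 + 13 + 16 = 45

45


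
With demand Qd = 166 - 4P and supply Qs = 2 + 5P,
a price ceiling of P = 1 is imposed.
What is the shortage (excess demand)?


At P = 1:
Qd = 166 - 4*1 = 162
Qs = 2 + 5*1 = 7
Shortage = Qd - Qs = 162 - 7 = 155

155


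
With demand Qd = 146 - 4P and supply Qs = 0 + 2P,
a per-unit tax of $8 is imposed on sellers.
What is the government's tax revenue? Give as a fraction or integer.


With tax on sellers, new supply: Qs' = 0 + 2(P - 8)
= 2P - 16
New equilibrium quantity:
Q_new = 38
Tax revenue = tax * Q_new = 8 * 38 = 304

304


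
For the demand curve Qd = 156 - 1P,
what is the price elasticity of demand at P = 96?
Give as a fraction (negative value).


dQ/dP = -1
At P = 96: Q = 156 - 1*96 = 60
E = (dQ/dP)(P/Q) = (-1)(96/60) = -8/5

-8/5


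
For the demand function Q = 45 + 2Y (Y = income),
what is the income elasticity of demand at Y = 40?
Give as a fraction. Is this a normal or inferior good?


dQ/dY = 2
At Y = 40: Q = 45 + 2*40 = 125
Ey = (dQ/dY)(Y/Q) = 2 * 40 / 125 = 16/25
Since Ey > 0, this is a normal good.

16/25 (normal good)


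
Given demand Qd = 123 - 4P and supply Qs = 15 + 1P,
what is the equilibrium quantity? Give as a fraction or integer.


First find equilibrium price:
123 - 4P = 15 + 1P
P* = 108/5 = 108/5
Then substitute into demand:
Q* = 123 - 4 * 108/5 = 183/5

183/5


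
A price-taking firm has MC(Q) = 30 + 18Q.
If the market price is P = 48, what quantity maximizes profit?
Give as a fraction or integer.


In perfect competition, profit is maximized where P = MC.
48 = 30 + 18Q
18 = 18Q
Q* = 18/18 = 1

1


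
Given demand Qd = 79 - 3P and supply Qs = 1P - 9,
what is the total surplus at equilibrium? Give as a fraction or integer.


Find equilibrium: 79 - 3P = 1P - 9
79 + 9 = 4P
P* = 88/4 = 22
Q* = 1*22 - 9 = 13
Inverse demand: P = 79/3 - Q/3, so P_max = 79/3
Inverse supply: P = 9 + Q/1, so P_min = 9
CS = (1/2) * 13 * (79/3 - 22) = 169/6
PS = (1/2) * 13 * (22 - 9) = 169/2
TS = CS + PS = 169/6 + 169/2 = 338/3

338/3


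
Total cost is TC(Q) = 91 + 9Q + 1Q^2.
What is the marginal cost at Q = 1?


MC = dTC/dQ = 9 + 2*1*Q
At Q = 1:
MC = 9 + 2*1
MC = 9 + 2 = 11

11


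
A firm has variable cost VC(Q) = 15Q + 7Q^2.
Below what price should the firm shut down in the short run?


AVC(Q) = VC(Q)/Q = 15 + 7Q
AVC is increasing in Q, so minimum AVC is at Q -> 0+.
Min AVC = 15
The firm should shut down if P < 15.

15


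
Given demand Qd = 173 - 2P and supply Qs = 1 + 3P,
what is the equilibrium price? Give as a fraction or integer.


At equilibrium, Qd = Qs.
173 - 2P = 1 + 3P
173 - 1 = 2P + 3P
172 = 5P
P* = 172/5 = 172/5

172/5


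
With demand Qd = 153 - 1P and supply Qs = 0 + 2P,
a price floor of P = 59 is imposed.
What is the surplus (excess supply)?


At P = 59:
Qd = 153 - 1*59 = 94
Qs = 0 + 2*59 = 118
Surplus = Qs - Qd = 118 - 94 = 24

24


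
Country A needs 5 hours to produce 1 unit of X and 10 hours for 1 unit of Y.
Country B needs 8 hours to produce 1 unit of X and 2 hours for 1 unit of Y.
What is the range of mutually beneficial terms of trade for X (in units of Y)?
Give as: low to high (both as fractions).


Opportunity cost of X for Country A = hours_X / hours_Y = 5/10 = 1/2 units of Y
Opportunity cost of X for Country B = hours_X / hours_Y = 8/2 = 4 units of Y
Terms of trade must be between the two opportunity costs.
Range: 1/2 to 4

1/2 to 4


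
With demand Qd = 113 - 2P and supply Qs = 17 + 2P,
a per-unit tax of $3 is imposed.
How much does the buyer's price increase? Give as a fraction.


With a per-unit tax, the buyer's price increase depends on relative slopes.
Supply slope: d = 2, Demand slope: b = 2
Buyer's price increase = d * tax / (b + d)
= 2 * 3 / (2 + 2)
= 6 / 4 = 3/2

3/2


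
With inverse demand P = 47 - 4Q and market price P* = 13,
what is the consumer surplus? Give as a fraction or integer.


Maximum willingness to pay (at Q=0): P_max = 47
Quantity demanded at P* = 13:
Q* = (47 - 13)/4 = 17/2
CS = (1/2) * Q* * (P_max - P*)
CS = (1/2) * 17/2 * (47 - 13)
CS = (1/2) * 17/2 * 34 = 289/2

289/2


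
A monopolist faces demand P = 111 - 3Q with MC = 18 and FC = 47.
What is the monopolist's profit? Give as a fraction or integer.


MR = MC: 111 - 6Q = 18
Q* = 31/2
P* = 111 - 3*31/2 = 129/2
Profit = (P* - MC)*Q* - FC
= (129/2 - 18)*31/2 - 47
= 93/2*31/2 - 47
= 2883/4 - 47 = 2695/4

2695/4


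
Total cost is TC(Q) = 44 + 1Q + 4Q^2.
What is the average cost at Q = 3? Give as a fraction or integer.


TC(3) = 44 + 1*3 + 4*3^2
TC(3) = 44 + 3 + 36 = 83
AC = TC/Q = 83/3 = 83/3

83/3


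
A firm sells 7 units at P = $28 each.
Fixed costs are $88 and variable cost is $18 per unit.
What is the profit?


Total Revenue = P * Q = 28 * 7 = $196
Total Cost = FC + VC*Q = 88 + 18*7 = $214
Profit = TR - TC = 196 - 214 = $-18

$-18


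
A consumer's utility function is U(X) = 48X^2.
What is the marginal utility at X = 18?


MU = dU/dX = 48*2*X^(2-1)
MU = 96*X^1
At X = 18:
MU = 96 * 18^1
MU = 96 * 18 = 1728

1728


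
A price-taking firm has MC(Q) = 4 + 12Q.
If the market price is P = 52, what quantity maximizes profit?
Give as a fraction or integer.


In perfect competition, profit is maximized where P = MC.
52 = 4 + 12Q
48 = 12Q
Q* = 48/12 = 4

4


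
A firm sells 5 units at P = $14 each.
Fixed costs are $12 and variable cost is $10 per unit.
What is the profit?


Total Revenue = P * Q = 14 * 5 = $70
Total Cost = FC + VC*Q = 12 + 10*5 = $62
Profit = TR - TC = 70 - 62 = $8

$8


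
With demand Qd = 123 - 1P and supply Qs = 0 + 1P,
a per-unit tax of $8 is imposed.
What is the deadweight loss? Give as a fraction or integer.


Pre-tax equilibrium quantity: Q* = 123/2
Post-tax equilibrium quantity: Q_tax = 115/2
Reduction in quantity: Q* - Q_tax = 4
DWL = (1/2) * tax * (Q* - Q_tax)
DWL = (1/2) * 8 * 4 = 16

16


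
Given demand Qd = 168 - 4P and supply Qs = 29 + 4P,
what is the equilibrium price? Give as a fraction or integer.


At equilibrium, Qd = Qs.
168 - 4P = 29 + 4P
168 - 29 = 4P + 4P
139 = 8P
P* = 139/8 = 139/8

139/8


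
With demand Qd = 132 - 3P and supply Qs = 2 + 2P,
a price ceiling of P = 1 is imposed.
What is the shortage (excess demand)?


At P = 1:
Qd = 132 - 3*1 = 129
Qs = 2 + 2*1 = 4
Shortage = Qd - Qs = 129 - 4 = 125

125


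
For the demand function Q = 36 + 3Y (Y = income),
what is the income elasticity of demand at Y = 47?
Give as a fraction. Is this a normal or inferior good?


dQ/dY = 3
At Y = 47: Q = 36 + 3*47 = 177
Ey = (dQ/dY)(Y/Q) = 3 * 47 / 177 = 47/59
Since Ey > 0, this is a normal good.

47/59 (normal good)


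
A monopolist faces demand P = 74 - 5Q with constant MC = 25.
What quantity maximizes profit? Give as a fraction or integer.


TR = P*Q = (74 - 5Q)Q = 74Q - 5Q^2
MR = dTR/dQ = 74 - 10Q
Set MR = MC:
74 - 10Q = 25
49 = 10Q
Q* = 49/10 = 49/10

49/10


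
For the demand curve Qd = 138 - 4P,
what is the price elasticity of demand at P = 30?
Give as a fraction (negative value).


dQ/dP = -4
At P = 30: Q = 138 - 4*30 = 18
E = (dQ/dP)(P/Q) = (-4)(30/18) = -20/3

-20/3


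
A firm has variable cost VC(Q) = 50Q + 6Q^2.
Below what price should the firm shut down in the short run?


AVC(Q) = VC(Q)/Q = 50 + 6Q
AVC is increasing in Q, so minimum AVC is at Q -> 0+.
Min AVC = 50
The firm should shut down if P < 50.

50


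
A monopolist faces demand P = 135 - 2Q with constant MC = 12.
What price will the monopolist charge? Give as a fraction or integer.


MR = 135 - 4Q
Set MR = MC: 135 - 4Q = 12
Q* = 123/4
Substitute into demand:
P* = 135 - 2*123/4 = 147/2

147/2


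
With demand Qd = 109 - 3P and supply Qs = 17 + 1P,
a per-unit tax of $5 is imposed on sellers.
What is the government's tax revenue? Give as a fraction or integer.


With tax on sellers, new supply: Qs' = 17 + 1(P - 5)
= 12 + 1P
New equilibrium quantity:
Q_new = 145/4
Tax revenue = tax * Q_new = 5 * 145/4 = 725/4

725/4


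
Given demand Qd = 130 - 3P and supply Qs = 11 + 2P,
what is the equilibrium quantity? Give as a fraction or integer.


First find equilibrium price:
130 - 3P = 11 + 2P
P* = 119/5 = 119/5
Then substitute into demand:
Q* = 130 - 3 * 119/5 = 293/5

293/5


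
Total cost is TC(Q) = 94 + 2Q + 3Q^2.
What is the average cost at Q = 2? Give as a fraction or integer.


TC(2) = 94 + 2*2 + 3*2^2
TC(2) = 94 + 4 + 12 = 110
AC = TC/Q = 110/2 = 55

55


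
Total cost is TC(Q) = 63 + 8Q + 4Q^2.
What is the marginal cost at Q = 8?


MC = dTC/dQ = 8 + 2*4*Q
At Q = 8:
MC = 8 + 8*8
MC = 8 + 64 = 72

72


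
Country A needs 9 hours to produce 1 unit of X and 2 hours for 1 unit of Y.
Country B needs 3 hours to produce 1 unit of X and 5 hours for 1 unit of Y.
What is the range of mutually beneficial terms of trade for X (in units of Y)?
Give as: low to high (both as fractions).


Opportunity cost of X for Country A = hours_X / hours_Y = 9/2 = 9/2 units of Y
Opportunity cost of X for Country B = hours_X / hours_Y = 3/5 = 3/5 units of Y
Terms of trade must be between the two opportunity costs.
Range: 3/5 to 9/2

3/5 to 9/2


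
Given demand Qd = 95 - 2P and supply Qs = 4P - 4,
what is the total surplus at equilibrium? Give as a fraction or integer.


Find equilibrium: 95 - 2P = 4P - 4
95 + 4 = 6P
P* = 99/6 = 33/2
Q* = 4*33/2 - 4 = 62
Inverse demand: P = 95/2 - Q/2, so P_max = 95/2
Inverse supply: P = 1 + Q/4, so P_min = 1
CS = (1/2) * 62 * (95/2 - 33/2) = 961
PS = (1/2) * 62 * (33/2 - 1) = 961/2
TS = CS + PS = 961 + 961/2 = 2883/2

2883/2


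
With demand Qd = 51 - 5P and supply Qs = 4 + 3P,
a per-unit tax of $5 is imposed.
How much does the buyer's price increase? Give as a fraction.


With a per-unit tax, the buyer's price increase depends on relative slopes.
Supply slope: d = 3, Demand slope: b = 5
Buyer's price increase = d * tax / (b + d)
= 3 * 5 / (5 + 3)
= 15 / 8 = 15/8

15/8


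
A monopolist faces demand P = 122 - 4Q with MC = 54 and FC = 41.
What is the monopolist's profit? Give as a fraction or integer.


MR = MC: 122 - 8Q = 54
Q* = 17/2
P* = 122 - 4*17/2 = 88
Profit = (P* - MC)*Q* - FC
= (88 - 54)*17/2 - 41
= 34*17/2 - 41
= 289 - 41 = 248

248


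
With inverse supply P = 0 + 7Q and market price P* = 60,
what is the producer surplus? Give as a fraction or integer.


Minimum supply price (at Q=0): P_min = 0
Quantity supplied at P* = 60:
Q* = (60 - 0)/7 = 60/7
PS = (1/2) * Q* * (P* - P_min)
PS = (1/2) * 60/7 * (60 - 0)
PS = (1/2) * 60/7 * 60 = 1800/7

1800/7


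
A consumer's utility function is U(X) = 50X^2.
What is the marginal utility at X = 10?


MU = dU/dX = 50*2*X^(2-1)
MU = 100*X^1
At X = 10:
MU = 100 * 10^1
MU = 100 * 10 = 1000

1000


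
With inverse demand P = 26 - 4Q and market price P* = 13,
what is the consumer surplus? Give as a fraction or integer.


Maximum willingness to pay (at Q=0): P_max = 26
Quantity demanded at P* = 13:
Q* = (26 - 13)/4 = 13/4
CS = (1/2) * Q* * (P_max - P*)
CS = (1/2) * 13/4 * (26 - 13)
CS = (1/2) * 13/4 * 13 = 169/8

169/8


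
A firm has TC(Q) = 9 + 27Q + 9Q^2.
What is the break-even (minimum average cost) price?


AC(Q) = 9/Q + 27 + 9Q
To minimize: dAC/dQ = -9/Q^2 + 9 = 0
Q^2 = 9/9 = 1
Q* = 1
Min AC = 9/1 + 27 + 9*1
Min AC = 9 + 27 + 9 = 45

45


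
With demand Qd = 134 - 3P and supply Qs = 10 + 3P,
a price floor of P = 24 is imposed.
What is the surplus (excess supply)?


At P = 24:
Qd = 134 - 3*24 = 62
Qs = 10 + 3*24 = 82
Surplus = Qs - Qd = 82 - 62 = 20

20


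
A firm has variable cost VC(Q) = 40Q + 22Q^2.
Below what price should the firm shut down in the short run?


AVC(Q) = VC(Q)/Q = 40 + 22Q
AVC is increasing in Q, so minimum AVC is at Q -> 0+.
Min AVC = 40
The firm should shut down if P < 40.

40


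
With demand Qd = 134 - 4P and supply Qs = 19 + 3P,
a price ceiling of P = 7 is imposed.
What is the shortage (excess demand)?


At P = 7:
Qd = 134 - 4*7 = 106
Qs = 19 + 3*7 = 40
Shortage = Qd - Qs = 106 - 40 = 66

66


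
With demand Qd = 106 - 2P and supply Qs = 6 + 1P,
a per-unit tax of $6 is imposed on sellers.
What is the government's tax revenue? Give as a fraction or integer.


With tax on sellers, new supply: Qs' = 6 + 1(P - 6)
= 0 + 1P
New equilibrium quantity:
Q_new = 106/3
Tax revenue = tax * Q_new = 6 * 106/3 = 212

212


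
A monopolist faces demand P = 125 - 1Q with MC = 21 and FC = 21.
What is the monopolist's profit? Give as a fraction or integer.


MR = MC: 125 - 2Q = 21
Q* = 52
P* = 125 - 1*52 = 73
Profit = (P* - MC)*Q* - FC
= (73 - 21)*52 - 21
= 52*52 - 21
= 2704 - 21 = 2683

2683


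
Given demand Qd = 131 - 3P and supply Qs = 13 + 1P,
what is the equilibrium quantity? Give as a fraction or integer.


First find equilibrium price:
131 - 3P = 13 + 1P
P* = 118/4 = 59/2
Then substitute into demand:
Q* = 131 - 3 * 59/2 = 85/2

85/2


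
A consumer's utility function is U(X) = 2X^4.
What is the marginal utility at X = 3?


MU = dU/dX = 2*4*X^(4-1)
MU = 8*X^3
At X = 3:
MU = 8 * 3^3
MU = 8 * 27 = 216

216


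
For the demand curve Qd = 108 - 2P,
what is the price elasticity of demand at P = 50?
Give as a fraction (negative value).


dQ/dP = -2
At P = 50: Q = 108 - 2*50 = 8
E = (dQ/dP)(P/Q) = (-2)(50/8) = -25/2

-25/2


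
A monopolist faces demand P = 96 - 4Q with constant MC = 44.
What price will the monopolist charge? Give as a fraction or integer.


MR = 96 - 8Q
Set MR = MC: 96 - 8Q = 44
Q* = 13/2
Substitute into demand:
P* = 96 - 4*13/2 = 70

70


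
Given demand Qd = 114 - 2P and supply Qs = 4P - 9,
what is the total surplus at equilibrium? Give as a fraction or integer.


Find equilibrium: 114 - 2P = 4P - 9
114 + 9 = 6P
P* = 123/6 = 41/2
Q* = 4*41/2 - 9 = 73
Inverse demand: P = 57 - Q/2, so P_max = 57
Inverse supply: P = 9/4 + Q/4, so P_min = 9/4
CS = (1/2) * 73 * (57 - 41/2) = 5329/4
PS = (1/2) * 73 * (41/2 - 9/4) = 5329/8
TS = CS + PS = 5329/4 + 5329/8 = 15987/8

15987/8


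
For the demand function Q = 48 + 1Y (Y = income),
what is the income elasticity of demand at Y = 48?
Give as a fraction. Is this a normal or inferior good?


dQ/dY = 1
At Y = 48: Q = 48 + 1*48 = 96
Ey = (dQ/dY)(Y/Q) = 1 * 48 / 96 = 1/2
Since Ey > 0, this is a normal good.

1/2 (normal good)


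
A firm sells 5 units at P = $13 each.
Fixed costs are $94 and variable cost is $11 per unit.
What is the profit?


Total Revenue = P * Q = 13 * 5 = $65
Total Cost = FC + VC*Q = 94 + 11*5 = $149
Profit = TR - TC = 65 - 149 = $-84

$-84


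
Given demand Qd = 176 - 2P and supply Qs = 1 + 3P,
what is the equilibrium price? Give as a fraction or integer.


At equilibrium, Qd = Qs.
176 - 2P = 1 + 3P
176 - 1 = 2P + 3P
175 = 5P
P* = 175/5 = 35

35


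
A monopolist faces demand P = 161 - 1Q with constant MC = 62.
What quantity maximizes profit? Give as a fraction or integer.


TR = P*Q = (161 - 1Q)Q = 161Q - 1Q^2
MR = dTR/dQ = 161 - 2Q
Set MR = MC:
161 - 2Q = 62
99 = 2Q
Q* = 99/2 = 99/2

99/2


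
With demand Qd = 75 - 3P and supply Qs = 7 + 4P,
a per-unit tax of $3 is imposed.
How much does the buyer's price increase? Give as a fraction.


With a per-unit tax, the buyer's price increase depends on relative slopes.
Supply slope: d = 4, Demand slope: b = 3
Buyer's price increase = d * tax / (b + d)
= 4 * 3 / (3 + 4)
= 12 / 7 = 12/7

12/7


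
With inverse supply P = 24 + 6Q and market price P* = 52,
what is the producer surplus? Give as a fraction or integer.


Minimum supply price (at Q=0): P_min = 24
Quantity supplied at P* = 52:
Q* = (52 - 24)/6 = 14/3
PS = (1/2) * Q* * (P* - P_min)
PS = (1/2) * 14/3 * (52 - 24)
PS = (1/2) * 14/3 * 28 = 196/3

196/3


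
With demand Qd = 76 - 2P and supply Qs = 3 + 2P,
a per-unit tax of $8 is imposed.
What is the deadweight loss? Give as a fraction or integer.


Pre-tax equilibrium quantity: Q* = 79/2
Post-tax equilibrium quantity: Q_tax = 63/2
Reduction in quantity: Q* - Q_tax = 8
DWL = (1/2) * tax * (Q* - Q_tax)
DWL = (1/2) * 8 * 8 = 32

32


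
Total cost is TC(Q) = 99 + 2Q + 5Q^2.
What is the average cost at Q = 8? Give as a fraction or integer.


TC(8) = 99 + 2*8 + 5*8^2
TC(8) = 99 + 16 + 320 = 435
AC = TC/Q = 435/8 = 435/8

435/8


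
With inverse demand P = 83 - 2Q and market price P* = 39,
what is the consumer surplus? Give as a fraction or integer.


Maximum willingness to pay (at Q=0): P_max = 83
Quantity demanded at P* = 39:
Q* = (83 - 39)/2 = 22
CS = (1/2) * Q* * (P_max - P*)
CS = (1/2) * 22 * (83 - 39)
CS = (1/2) * 22 * 44 = 484

484


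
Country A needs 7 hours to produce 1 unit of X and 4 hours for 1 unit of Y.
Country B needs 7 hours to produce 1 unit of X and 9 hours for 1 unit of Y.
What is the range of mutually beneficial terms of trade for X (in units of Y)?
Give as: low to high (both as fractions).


Opportunity cost of X for Country A = hours_X / hours_Y = 7/4 = 7/4 units of Y
Opportunity cost of X for Country B = hours_X / hours_Y = 7/9 = 7/9 units of Y
Terms of trade must be between the two opportunity costs.
Range: 7/9 to 7/4

7/9 to 7/4


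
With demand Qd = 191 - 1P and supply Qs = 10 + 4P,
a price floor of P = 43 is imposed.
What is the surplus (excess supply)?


At P = 43:
Qd = 191 - 1*43 = 148
Qs = 10 + 4*43 = 182
Surplus = Qs - Qd = 182 - 148 = 34

34


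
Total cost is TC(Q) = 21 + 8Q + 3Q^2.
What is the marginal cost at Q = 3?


MC = dTC/dQ = 8 + 2*3*Q
At Q = 3:
MC = 8 + 6*3
MC = 8 + 18 = 26

26


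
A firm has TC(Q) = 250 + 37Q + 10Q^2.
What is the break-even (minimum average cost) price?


AC(Q) = 250/Q + 37 + 10Q
To minimize: dAC/dQ = -250/Q^2 + 10 = 0
Q^2 = 250/10 = 25
Q* = 5
Min AC = 250/5 + 37 + 10*5
Min AC = 50 + 37 + 50 = 137

137


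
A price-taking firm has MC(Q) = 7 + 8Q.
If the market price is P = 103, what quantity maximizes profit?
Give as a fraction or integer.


In perfect competition, profit is maximized where P = MC.
103 = 7 + 8Q
96 = 8Q
Q* = 96/8 = 12

12


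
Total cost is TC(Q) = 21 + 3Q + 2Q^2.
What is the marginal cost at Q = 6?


MC = dTC/dQ = 3 + 2*2*Q
At Q = 6:
MC = 3 + 4*6
MC = 3 + 24 = 27

27


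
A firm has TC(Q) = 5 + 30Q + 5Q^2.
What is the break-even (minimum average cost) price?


AC(Q) = 5/Q + 30 + 5Q
To minimize: dAC/dQ = -5/Q^2 + 5 = 0
Q^2 = 5/5 = 1
Q* = 1
Min AC = 5/1 + 30 + 5*1
Min AC = 5 + 30 + 5 = 40

40


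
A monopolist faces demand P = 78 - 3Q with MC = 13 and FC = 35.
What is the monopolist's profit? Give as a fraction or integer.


MR = MC: 78 - 6Q = 13
Q* = 65/6
P* = 78 - 3*65/6 = 91/2
Profit = (P* - MC)*Q* - FC
= (91/2 - 13)*65/6 - 35
= 65/2*65/6 - 35
= 4225/12 - 35 = 3805/12

3805/12


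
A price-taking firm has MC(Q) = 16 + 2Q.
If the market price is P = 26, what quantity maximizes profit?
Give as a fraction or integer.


In perfect competition, profit is maximized where P = MC.
26 = 16 + 2Q
10 = 2Q
Q* = 10/2 = 5

5


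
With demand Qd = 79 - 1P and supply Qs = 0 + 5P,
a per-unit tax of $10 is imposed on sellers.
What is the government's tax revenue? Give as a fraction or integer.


With tax on sellers, new supply: Qs' = 0 + 5(P - 10)
= 5P - 50
New equilibrium quantity:
Q_new = 115/2
Tax revenue = tax * Q_new = 10 * 115/2 = 575

575


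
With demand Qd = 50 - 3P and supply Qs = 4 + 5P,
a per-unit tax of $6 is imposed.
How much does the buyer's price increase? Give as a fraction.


With a per-unit tax, the buyer's price increase depends on relative slopes.
Supply slope: d = 5, Demand slope: b = 3
Buyer's price increase = d * tax / (b + d)
= 5 * 6 / (3 + 5)
= 30 / 8 = 15/4

15/4


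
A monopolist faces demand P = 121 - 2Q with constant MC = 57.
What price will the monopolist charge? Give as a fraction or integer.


MR = 121 - 4Q
Set MR = MC: 121 - 4Q = 57
Q* = 16
Substitute into demand:
P* = 121 - 2*16 = 89

89


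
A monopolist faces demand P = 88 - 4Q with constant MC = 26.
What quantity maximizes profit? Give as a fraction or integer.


TR = P*Q = (88 - 4Q)Q = 88Q - 4Q^2
MR = dTR/dQ = 88 - 8Q
Set MR = MC:
88 - 8Q = 26
62 = 8Q
Q* = 62/8 = 31/4

31/4


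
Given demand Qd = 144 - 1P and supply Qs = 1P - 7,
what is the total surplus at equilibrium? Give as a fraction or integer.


Find equilibrium: 144 - 1P = 1P - 7
144 + 7 = 2P
P* = 151/2 = 151/2
Q* = 1*151/2 - 7 = 137/2
Inverse demand: P = 144 - Q/1, so P_max = 144
Inverse supply: P = 7 + Q/1, so P_min = 7
CS = (1/2) * 137/2 * (144 - 151/2) = 18769/8
PS = (1/2) * 137/2 * (151/2 - 7) = 18769/8
TS = CS + PS = 18769/8 + 18769/8 = 18769/4

18769/4


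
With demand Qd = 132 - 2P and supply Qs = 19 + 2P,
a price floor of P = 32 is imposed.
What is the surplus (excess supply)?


At P = 32:
Qd = 132 - 2*32 = 68
Qs = 19 + 2*32 = 83
Surplus = Qs - Qd = 83 - 68 = 15

15


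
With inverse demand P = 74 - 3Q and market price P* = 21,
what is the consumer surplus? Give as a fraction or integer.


Maximum willingness to pay (at Q=0): P_max = 74
Quantity demanded at P* = 21:
Q* = (74 - 21)/3 = 53/3
CS = (1/2) * Q* * (P_max - P*)
CS = (1/2) * 53/3 * (74 - 21)
CS = (1/2) * 53/3 * 53 = 2809/6

2809/6


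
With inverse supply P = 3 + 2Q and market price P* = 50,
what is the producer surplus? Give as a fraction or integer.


Minimum supply price (at Q=0): P_min = 3
Quantity supplied at P* = 50:
Q* = (50 - 3)/2 = 47/2
PS = (1/2) * Q* * (P* - P_min)
PS = (1/2) * 47/2 * (50 - 3)
PS = (1/2) * 47/2 * 47 = 2209/4

2209/4


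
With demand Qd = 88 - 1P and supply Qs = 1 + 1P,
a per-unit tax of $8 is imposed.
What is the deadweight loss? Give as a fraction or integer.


Pre-tax equilibrium quantity: Q* = 89/2
Post-tax equilibrium quantity: Q_tax = 81/2
Reduction in quantity: Q* - Q_tax = 4
DWL = (1/2) * tax * (Q* - Q_tax)
DWL = (1/2) * 8 * 4 = 16

16


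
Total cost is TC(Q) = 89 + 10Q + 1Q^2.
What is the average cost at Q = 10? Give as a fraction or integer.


TC(10) = 89 + 10*10 + 1*10^2
TC(10) = 89 + 100 + 100 = 289
AC = TC/Q = 289/10 = 289/10

289/10


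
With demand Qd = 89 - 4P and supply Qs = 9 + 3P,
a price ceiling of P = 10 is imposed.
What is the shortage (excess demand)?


At P = 10:
Qd = 89 - 4*10 = 49
Qs = 9 + 3*10 = 39
Shortage = Qd - Qs = 49 - 39 = 10

10


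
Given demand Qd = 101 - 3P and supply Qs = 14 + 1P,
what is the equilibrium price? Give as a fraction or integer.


At equilibrium, Qd = Qs.
101 - 3P = 14 + 1P
101 - 14 = 3P + 1P
87 = 4P
P* = 87/4 = 87/4

87/4


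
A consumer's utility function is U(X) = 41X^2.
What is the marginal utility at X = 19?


MU = dU/dX = 41*2*X^(2-1)
MU = 82*X^1
At X = 19:
MU = 82 * 19^1
MU = 82 * 19 = 1558

1558


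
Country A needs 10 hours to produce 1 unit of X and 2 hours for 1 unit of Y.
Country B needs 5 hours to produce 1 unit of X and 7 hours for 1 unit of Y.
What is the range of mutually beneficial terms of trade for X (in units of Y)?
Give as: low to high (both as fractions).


Opportunity cost of X for Country A = hours_X / hours_Y = 10/2 = 5 units of Y
Opportunity cost of X for Country B = hours_X / hours_Y = 5/7 = 5/7 units of Y
Terms of trade must be between the two opportunity costs.
Range: 5/7 to 5

5/7 to 5


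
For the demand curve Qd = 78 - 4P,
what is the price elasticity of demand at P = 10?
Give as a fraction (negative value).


dQ/dP = -4
At P = 10: Q = 78 - 4*10 = 38
E = (dQ/dP)(P/Q) = (-4)(10/38) = -20/19

-20/19


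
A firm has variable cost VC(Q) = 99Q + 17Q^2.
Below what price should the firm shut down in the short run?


AVC(Q) = VC(Q)/Q = 99 + 17Q
AVC is increasing in Q, so minimum AVC is at Q -> 0+.
Min AVC = 99
The firm should shut down if P < 99.

99


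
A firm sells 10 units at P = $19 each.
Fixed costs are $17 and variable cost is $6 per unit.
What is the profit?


Total Revenue = P * Q = 19 * 10 = $190
Total Cost = FC + VC*Q = 17 + 6*10 = $77
Profit = TR - TC = 190 - 77 = $113

$113


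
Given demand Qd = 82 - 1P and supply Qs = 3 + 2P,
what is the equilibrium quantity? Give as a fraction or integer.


First find equilibrium price:
82 - 1P = 3 + 2P
P* = 79/3 = 79/3
Then substitute into demand:
Q* = 82 - 1 * 79/3 = 167/3

167/3


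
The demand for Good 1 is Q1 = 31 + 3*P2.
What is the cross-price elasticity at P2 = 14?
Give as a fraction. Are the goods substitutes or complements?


dQ1/dP2 = 3
At P2 = 14: Q1 = 31 + 3*14 = 73
Exy = (dQ1/dP2)(P2/Q1) = 3 * 14 / 73 = 42/73
Since Exy > 0, the goods are substitutes.

42/73 (substitutes)


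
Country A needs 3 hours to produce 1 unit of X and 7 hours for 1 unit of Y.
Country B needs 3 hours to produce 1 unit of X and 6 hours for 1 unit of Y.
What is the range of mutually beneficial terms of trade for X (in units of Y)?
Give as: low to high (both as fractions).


Opportunity cost of X for Country A = hours_X / hours_Y = 3/7 = 3/7 units of Y
Opportunity cost of X for Country B = hours_X / hours_Y = 3/6 = 1/2 units of Y
Terms of trade must be between the two opportunity costs.
Range: 3/7 to 1/2

3/7 to 1/2


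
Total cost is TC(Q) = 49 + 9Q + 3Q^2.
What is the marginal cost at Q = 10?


MC = dTC/dQ = 9 + 2*3*Q
At Q = 10:
MC = 9 + 6*10
MC = 9 + 60 = 69

69


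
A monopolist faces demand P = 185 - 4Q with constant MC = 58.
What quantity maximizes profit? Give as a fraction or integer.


TR = P*Q = (185 - 4Q)Q = 185Q - 4Q^2
MR = dTR/dQ = 185 - 8Q
Set MR = MC:
185 - 8Q = 58
127 = 8Q
Q* = 127/8 = 127/8

127/8


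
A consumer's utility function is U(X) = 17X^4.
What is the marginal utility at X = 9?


MU = dU/dX = 17*4*X^(4-1)
MU = 68*X^3
At X = 9:
MU = 68 * 9^3
MU = 68 * 729 = 49572

49572


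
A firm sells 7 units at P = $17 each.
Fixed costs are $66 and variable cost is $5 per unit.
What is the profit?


Total Revenue = P * Q = 17 * 7 = $119
Total Cost = FC + VC*Q = 66 + 5*7 = $101
Profit = TR - TC = 119 - 101 = $18

$18


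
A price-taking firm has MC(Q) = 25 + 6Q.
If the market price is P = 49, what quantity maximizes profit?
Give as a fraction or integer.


In perfect competition, profit is maximized where P = MC.
49 = 25 + 6Q
24 = 6Q
Q* = 24/6 = 4

4


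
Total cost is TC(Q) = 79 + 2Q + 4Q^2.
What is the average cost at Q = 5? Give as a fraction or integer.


TC(5) = 79 + 2*5 + 4*5^2
TC(5) = 79 + 10 + 100 = 189
AC = TC/Q = 189/5 = 189/5

189/5


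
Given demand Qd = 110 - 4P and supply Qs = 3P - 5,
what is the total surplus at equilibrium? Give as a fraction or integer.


Find equilibrium: 110 - 4P = 3P - 5
110 + 5 = 7P
P* = 115/7 = 115/7
Q* = 3*115/7 - 5 = 310/7
Inverse demand: P = 55/2 - Q/4, so P_max = 55/2
Inverse supply: P = 5/3 + Q/3, so P_min = 5/3
CS = (1/2) * 310/7 * (55/2 - 115/7) = 24025/98
PS = (1/2) * 310/7 * (115/7 - 5/3) = 48050/147
TS = CS + PS = 24025/98 + 48050/147 = 24025/42

24025/42


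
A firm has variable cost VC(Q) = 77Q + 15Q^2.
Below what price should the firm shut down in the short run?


AVC(Q) = VC(Q)/Q = 77 + 15Q
AVC is increasing in Q, so minimum AVC is at Q -> 0+.
Min AVC = 77
The firm should shut down if P < 77.

77


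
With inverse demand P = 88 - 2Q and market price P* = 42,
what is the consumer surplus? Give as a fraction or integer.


Maximum willingness to pay (at Q=0): P_max = 88
Quantity demanded at P* = 42:
Q* = (88 - 42)/2 = 23
CS = (1/2) * Q* * (P_max - P*)
CS = (1/2) * 23 * (88 - 42)
CS = (1/2) * 23 * 46 = 529

529


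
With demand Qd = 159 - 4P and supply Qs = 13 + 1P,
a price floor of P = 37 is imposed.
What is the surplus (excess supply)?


At P = 37:
Qd = 159 - 4*37 = 11
Qs = 13 + 1*37 = 50
Surplus = Qs - Qd = 50 - 11 = 39

39


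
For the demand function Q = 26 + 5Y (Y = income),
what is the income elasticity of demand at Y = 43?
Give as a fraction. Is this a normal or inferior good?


dQ/dY = 5
At Y = 43: Q = 26 + 5*43 = 241
Ey = (dQ/dY)(Y/Q) = 5 * 43 / 241 = 215/241
Since Ey > 0, this is a normal good.

215/241 (normal good)


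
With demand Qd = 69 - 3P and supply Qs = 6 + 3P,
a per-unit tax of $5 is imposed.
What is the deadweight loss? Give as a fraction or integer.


Pre-tax equilibrium quantity: Q* = 75/2
Post-tax equilibrium quantity: Q_tax = 30
Reduction in quantity: Q* - Q_tax = 15/2
DWL = (1/2) * tax * (Q* - Q_tax)
DWL = (1/2) * 5 * 15/2 = 75/4

75/4


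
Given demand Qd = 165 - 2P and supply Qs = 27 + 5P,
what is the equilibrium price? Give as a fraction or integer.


At equilibrium, Qd = Qs.
165 - 2P = 27 + 5P
165 - 27 = 2P + 5P
138 = 7P
P* = 138/7 = 138/7

138/7


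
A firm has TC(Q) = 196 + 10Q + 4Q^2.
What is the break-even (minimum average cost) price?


AC(Q) = 196/Q + 10 + 4Q
To minimize: dAC/dQ = -196/Q^2 + 4 = 0
Q^2 = 196/4 = 49
Q* = 7
Min AC = 196/7 + 10 + 4*7
Min AC = 28 + 10 + 28 = 66

66


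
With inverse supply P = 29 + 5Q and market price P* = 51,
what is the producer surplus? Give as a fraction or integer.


Minimum supply price (at Q=0): P_min = 29
Quantity supplied at P* = 51:
Q* = (51 - 29)/5 = 22/5
PS = (1/2) * Q* * (P* - P_min)
PS = (1/2) * 22/5 * (51 - 29)
PS = (1/2) * 22/5 * 22 = 242/5

242/5


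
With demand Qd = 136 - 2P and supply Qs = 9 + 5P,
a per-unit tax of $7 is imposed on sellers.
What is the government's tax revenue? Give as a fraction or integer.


With tax on sellers, new supply: Qs' = 9 + 5(P - 7)
= 5P - 26
New equilibrium quantity:
Q_new = 628/7
Tax revenue = tax * Q_new = 7 * 628/7 = 628

628


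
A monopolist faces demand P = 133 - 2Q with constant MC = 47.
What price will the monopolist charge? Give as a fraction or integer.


MR = 133 - 4Q
Set MR = MC: 133 - 4Q = 47
Q* = 43/2
Substitute into demand:
P* = 133 - 2*43/2 = 90

90


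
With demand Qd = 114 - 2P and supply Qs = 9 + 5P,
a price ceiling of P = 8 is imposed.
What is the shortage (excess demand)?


At P = 8:
Qd = 114 - 2*8 = 98
Qs = 9 + 5*8 = 49
Shortage = Qd - Qs = 98 - 49 = 49

49


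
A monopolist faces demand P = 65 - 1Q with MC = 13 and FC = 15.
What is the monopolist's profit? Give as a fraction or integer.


MR = MC: 65 - 2Q = 13
Q* = 26
P* = 65 - 1*26 = 39
Profit = (P* - MC)*Q* - FC
= (39 - 13)*26 - 15
= 26*26 - 15
= 676 - 15 = 661

661


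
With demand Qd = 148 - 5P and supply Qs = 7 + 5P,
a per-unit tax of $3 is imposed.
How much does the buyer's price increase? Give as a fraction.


With a per-unit tax, the buyer's price increase depends on relative slopes.
Supply slope: d = 5, Demand slope: b = 5
Buyer's price increase = d * tax / (b + d)
= 5 * 3 / (5 + 5)
= 15 / 10 = 3/2

3/2


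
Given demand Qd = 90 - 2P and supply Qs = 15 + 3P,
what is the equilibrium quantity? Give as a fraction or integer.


First find equilibrium price:
90 - 2P = 15 + 3P
P* = 75/5 = 15
Then substitute into demand:
Q* = 90 - 2 * 15 = 60

60


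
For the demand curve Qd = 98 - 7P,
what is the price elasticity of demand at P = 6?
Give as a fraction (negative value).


dQ/dP = -7
At P = 6: Q = 98 - 7*6 = 56
E = (dQ/dP)(P/Q) = (-7)(6/56) = -3/4

-3/4


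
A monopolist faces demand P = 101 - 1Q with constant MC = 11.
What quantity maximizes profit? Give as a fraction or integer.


TR = P*Q = (101 - 1Q)Q = 101Q - 1Q^2
MR = dTR/dQ = 101 - 2Q
Set MR = MC:
101 - 2Q = 11
90 = 2Q
Q* = 90/2 = 45

45


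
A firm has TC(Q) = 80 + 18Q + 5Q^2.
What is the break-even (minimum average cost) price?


AC(Q) = 80/Q + 18 + 5Q
To minimize: dAC/dQ = -80/Q^2 + 5 = 0
Q^2 = 80/5 = 16
Q* = 4
Min AC = 80/4 + 18 + 5*4
Min AC = 20 + 18 + 20 = 58

58


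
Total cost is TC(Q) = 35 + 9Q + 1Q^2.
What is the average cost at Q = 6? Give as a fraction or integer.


TC(6) = 35 + 9*6 + 1*6^2
TC(6) = 35 + 54 + 36 = 125
AC = TC/Q = 125/6 = 125/6

125/6


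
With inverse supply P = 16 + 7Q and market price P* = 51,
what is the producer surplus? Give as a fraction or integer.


Minimum supply price (at Q=0): P_min = 16
Quantity supplied at P* = 51:
Q* = (51 - 16)/7 = 5
PS = (1/2) * Q* * (P* - P_min)
PS = (1/2) * 5 * (51 - 16)
PS = (1/2) * 5 * 35 = 175/2

175/2


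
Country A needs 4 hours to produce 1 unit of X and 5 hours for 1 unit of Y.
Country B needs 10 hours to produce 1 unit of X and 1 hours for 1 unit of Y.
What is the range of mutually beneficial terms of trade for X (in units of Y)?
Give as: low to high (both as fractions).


Opportunity cost of X for Country A = hours_X / hours_Y = 4/5 = 4/5 units of Y
Opportunity cost of X for Country B = hours_X / hours_Y = 10/1 = 10 units of Y
Terms of trade must be between the two opportunity costs.
Range: 4/5 to 10

4/5 to 10


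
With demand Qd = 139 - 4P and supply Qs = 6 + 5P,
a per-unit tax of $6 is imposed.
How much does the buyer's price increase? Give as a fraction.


With a per-unit tax, the buyer's price increase depends on relative slopes.
Supply slope: d = 5, Demand slope: b = 4
Buyer's price increase = d * tax / (b + d)
= 5 * 6 / (4 + 5)
= 30 / 9 = 10/3

10/3


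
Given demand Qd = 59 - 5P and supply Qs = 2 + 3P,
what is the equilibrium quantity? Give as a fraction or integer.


First find equilibrium price:
59 - 5P = 2 + 3P
P* = 57/8 = 57/8
Then substitute into demand:
Q* = 59 - 5 * 57/8 = 187/8

187/8


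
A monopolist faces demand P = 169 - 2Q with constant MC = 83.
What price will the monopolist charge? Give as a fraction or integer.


MR = 169 - 4Q
Set MR = MC: 169 - 4Q = 83
Q* = 43/2
Substitute into demand:
P* = 169 - 2*43/2 = 126

126


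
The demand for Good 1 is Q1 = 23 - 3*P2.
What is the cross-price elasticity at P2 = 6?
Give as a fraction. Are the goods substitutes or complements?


dQ1/dP2 = -3
At P2 = 6: Q1 = 23 - 3*6 = 5
Exy = (dQ1/dP2)(P2/Q1) = -3 * 6 / 5 = -18/5
Since Exy < 0, the goods are complements.

-18/5 (complements)


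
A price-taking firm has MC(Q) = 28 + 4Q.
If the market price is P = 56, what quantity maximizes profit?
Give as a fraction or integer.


In perfect competition, profit is maximized where P = MC.
56 = 28 + 4Q
28 = 4Q
Q* = 28/4 = 7

7


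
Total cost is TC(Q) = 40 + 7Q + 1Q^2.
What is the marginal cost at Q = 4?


MC = dTC/dQ = 7 + 2*1*Q
At Q = 4:
MC = 7 + 2*4
MC = 7 + 8 = 15

15


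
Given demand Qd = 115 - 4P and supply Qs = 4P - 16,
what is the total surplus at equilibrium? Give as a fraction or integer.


Find equilibrium: 115 - 4P = 4P - 16
115 + 16 = 8P
P* = 131/8 = 131/8
Q* = 4*131/8 - 16 = 99/2
Inverse demand: P = 115/4 - Q/4, so P_max = 115/4
Inverse supply: P = 4 + Q/4, so P_min = 4
CS = (1/2) * 99/2 * (115/4 - 131/8) = 9801/32
PS = (1/2) * 99/2 * (131/8 - 4) = 9801/32
TS = CS + PS = 9801/32 + 9801/32 = 9801/16

9801/16


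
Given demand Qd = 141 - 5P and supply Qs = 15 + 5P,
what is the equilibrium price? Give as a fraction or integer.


At equilibrium, Qd = Qs.
141 - 5P = 15 + 5P
141 - 15 = 5P + 5P
126 = 10P
P* = 126/10 = 63/5

63/5


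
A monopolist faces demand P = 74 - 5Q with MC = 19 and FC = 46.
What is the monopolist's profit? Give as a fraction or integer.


MR = MC: 74 - 10Q = 19
Q* = 11/2
P* = 74 - 5*11/2 = 93/2
Profit = (P* - MC)*Q* - FC
= (93/2 - 19)*11/2 - 46
= 55/2*11/2 - 46
= 605/4 - 46 = 421/4

421/4


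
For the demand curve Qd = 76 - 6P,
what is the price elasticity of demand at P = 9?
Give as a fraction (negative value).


dQ/dP = -6
At P = 9: Q = 76 - 6*9 = 22
E = (dQ/dP)(P/Q) = (-6)(9/22) = -27/11

-27/11


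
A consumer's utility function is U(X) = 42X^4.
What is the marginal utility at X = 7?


MU = dU/dX = 42*4*X^(4-1)
MU = 168*X^3
At X = 7:
MU = 168 * 7^3
MU = 168 * 343 = 57624

57624


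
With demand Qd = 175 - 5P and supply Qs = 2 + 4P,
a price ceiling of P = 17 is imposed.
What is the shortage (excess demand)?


At P = 17:
Qd = 175 - 5*17 = 90
Qs = 2 + 4*17 = 70
Shortage = Qd - Qs = 90 - 70 = 20

20


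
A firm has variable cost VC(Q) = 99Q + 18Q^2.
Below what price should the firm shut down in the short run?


AVC(Q) = VC(Q)/Q = 99 + 18Q
AVC is increasing in Q, so minimum AVC is at Q -> 0+.
Min AVC = 99
The firm should shut down if P < 99.

99


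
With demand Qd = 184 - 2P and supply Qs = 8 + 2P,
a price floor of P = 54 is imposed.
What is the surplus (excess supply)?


At P = 54:
Qd = 184 - 2*54 = 76
Qs = 8 + 2*54 = 116
Surplus = Qs - Qd = 116 - 76 = 40

40


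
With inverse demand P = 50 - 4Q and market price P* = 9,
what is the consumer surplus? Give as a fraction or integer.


Maximum willingness to pay (at Q=0): P_max = 50
Quantity demanded at P* = 9:
Q* = (50 - 9)/4 = 41/4
CS = (1/2) * Q* * (P_max - P*)
CS = (1/2) * 41/4 * (50 - 9)
CS = (1/2) * 41/4 * 41 = 1681/8

1681/8


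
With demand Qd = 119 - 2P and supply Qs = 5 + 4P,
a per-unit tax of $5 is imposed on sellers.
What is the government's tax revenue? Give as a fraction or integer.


With tax on sellers, new supply: Qs' = 5 + 4(P - 5)
= 4P - 15
New equilibrium quantity:
Q_new = 223/3
Tax revenue = tax * Q_new = 5 * 223/3 = 1115/3

1115/3


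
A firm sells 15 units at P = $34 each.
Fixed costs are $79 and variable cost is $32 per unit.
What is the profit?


Total Revenue = P * Q = 34 * 15 = $510
Total Cost = FC + VC*Q = 79 + 32*15 = $559
Profit = TR - TC = 510 - 559 = $-49

$-49
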